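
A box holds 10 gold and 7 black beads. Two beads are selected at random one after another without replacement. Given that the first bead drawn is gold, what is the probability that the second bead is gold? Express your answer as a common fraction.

After removing 1 gold, the box has 9 gold out of 16 remaining.
P(second is gold | given) = 9/16 ≈ 0.5625.

9/16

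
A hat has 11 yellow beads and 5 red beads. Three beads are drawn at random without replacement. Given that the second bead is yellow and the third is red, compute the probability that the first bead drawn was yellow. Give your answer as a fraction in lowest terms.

P(first=yellow and the second bead is yellow and the third is red) = (11/16)·(10/15)·(5/14) = 55/336.
P(E) = Σ over first color = 55/336 + 11/168 = 11/48.
By Bayes, P(first=yellow | E) = 55/336 / 11/48 = 5/7 ≈ 0.7143.

5/7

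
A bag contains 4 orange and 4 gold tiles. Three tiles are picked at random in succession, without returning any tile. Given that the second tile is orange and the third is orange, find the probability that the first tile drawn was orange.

1/3

P(first=orange and the second tile is orange and the third is orange) = (4/8)·(3/7)·(2/6) = 1/14.
P(E) = Σ over first color = 1/14 + 1/7 = 3/14.
By Bayes, P(first=orange | E) = 1/14 / 3/14 = 1/3 ≈ 0.3333.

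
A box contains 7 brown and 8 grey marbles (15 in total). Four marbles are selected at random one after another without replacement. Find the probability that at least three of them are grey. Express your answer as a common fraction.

22/65

Sum the hypergeometric tail for j = 3,…,4 grey marbles.
Favorable = C(8,3)·C(7,1) + C(8,4)·C(7,0) = 462; total = C(15,4) = 1365.
P = 462/1365 = 22/65 ≈ 0.3385.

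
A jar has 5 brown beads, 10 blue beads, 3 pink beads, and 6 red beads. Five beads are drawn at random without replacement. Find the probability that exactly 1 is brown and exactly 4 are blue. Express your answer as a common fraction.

25/1012

Unordered draws without replacement: count favorable combinations over C(24,5).
Favorable = C(5,1) · C(10,4) · C(3,0) · C(6,0) = 1050; total = C(24,5) = 42504.
P = 1050/42504 = 25/1012 ≈ 0.0247.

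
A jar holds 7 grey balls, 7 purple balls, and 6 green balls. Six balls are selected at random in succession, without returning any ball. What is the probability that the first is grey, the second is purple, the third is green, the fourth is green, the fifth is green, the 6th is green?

49/77520

Multiply the conditional probability of each draw in order, without replacement, so each draw removes one from its color and from the total.
P = (7/20) · (7/19) · (6/18) · (5/17) · (4/16) · (3/15) = 49/77520 ≈ 0.0006.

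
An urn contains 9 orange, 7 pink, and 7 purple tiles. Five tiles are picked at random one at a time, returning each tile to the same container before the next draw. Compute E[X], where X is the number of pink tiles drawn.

35/23

By linearity of expectation, E[X] = Σ P(draw i is pink); each independent draw has P(pink) = 7/23.
E[X] = 5 · 7/23 = 35/23 ≈ 1.5217.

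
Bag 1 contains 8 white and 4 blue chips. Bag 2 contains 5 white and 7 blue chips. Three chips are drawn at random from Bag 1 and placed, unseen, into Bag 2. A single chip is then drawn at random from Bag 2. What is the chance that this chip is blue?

Condition on how many of the transferred chips are blue (from Bag 1: 4 blue of 12; then Bag 2 has 15 total).
  0 blue: C(4,0)C(8,3)/C(12,3) = 14/55; then P = 7/15
  1 blue: C(4,1)C(8,2)/C(12,3) = 28/55; then P = 8/15
  2 blue: C(4,2)C(8,1)/C(12,3) = 12/55; then P = 9/15
  3 blue: C(4,3)C(8,0)/C(12,3) = 1/55; then P = 10/15
P(blue from Bag 2) = 8/15 ≈ 0.5333.

8/15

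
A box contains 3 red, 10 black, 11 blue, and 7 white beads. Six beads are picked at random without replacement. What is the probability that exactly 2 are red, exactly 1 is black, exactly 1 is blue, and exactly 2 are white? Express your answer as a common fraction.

110/11687

Unordered draws without replacement: count favorable combinations over C(31,6).
Favorable = C(3,2) · C(10,1) · C(11,1) · C(7,2) = 6930; total = C(31,6) = 736281.
P = 6930/736281 = 110/11687 ≈ 0.0094.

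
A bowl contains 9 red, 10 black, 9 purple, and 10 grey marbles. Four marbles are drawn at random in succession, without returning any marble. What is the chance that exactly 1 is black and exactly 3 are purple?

8/703

Unordered draws without replacement: count favorable combinations over C(38,4).
Favorable = C(9,0) · C(10,1) · C(9,3) · C(10,0) = 840; total = C(38,4) = 73815.
P = 840/73815 = 8/703 ≈ 0.0114.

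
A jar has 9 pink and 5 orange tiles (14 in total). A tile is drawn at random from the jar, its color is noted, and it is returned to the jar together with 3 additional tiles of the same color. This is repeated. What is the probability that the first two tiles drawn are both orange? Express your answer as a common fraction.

After a orange draw the jar holds 8 orange out of 17.
P = (5/14)·(8/17) = 20/119 ≈ 0.1681.

20/119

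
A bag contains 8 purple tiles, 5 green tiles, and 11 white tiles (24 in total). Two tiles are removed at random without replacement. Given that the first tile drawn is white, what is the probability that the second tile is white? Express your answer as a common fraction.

10/23

After removing 1 white, the bag has 10 white out of 23 remaining.
P(second is white | given) = 10/23 ≈ 0.4348.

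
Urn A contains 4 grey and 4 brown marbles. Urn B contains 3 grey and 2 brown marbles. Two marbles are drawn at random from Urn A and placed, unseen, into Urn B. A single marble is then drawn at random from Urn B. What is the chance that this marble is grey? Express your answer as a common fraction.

Condition on how many of the transferred marbles are grey (from Urn A: 4 grey of 8; then Urn B has 7 total).
  0 grey: C(4,0)C(4,2)/C(8,2) = 3/14; then P = 3/7
  1 grey: C(4,1)C(4,1)/C(8,2) = 4/7; then P = 4/7
  2 grey: C(4,2)C(4,0)/C(8,2) = 3/14; then P = 5/7
P(grey from Urn B) = 4/7 ≈ 0.5714.

4/7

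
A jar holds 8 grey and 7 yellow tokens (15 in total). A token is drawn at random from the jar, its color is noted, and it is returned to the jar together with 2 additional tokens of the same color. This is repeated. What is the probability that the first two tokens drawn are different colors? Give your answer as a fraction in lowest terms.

112/255

Either yellow then grey, or grey then yellow; after the first draw the total is 17.
P = (7/15)·(8/17) + (8/15)·(7/17) = 112/255 ≈ 0.4392.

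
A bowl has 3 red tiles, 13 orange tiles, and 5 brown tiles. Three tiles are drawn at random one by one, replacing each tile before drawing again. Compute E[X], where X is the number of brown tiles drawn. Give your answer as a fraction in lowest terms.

By linearity of expectation, E[X] = Σ P(draw i is brown); each independent draw has P(brown) = 5/21.
E[X] = 3 · 5/21 = 5/7 ≈ 0.7143.

5/7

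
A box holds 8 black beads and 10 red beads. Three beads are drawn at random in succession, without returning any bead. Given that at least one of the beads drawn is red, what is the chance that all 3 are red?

P(all 3 red) = C(10,3)/C(18,3) = 5/34; P(at least one red) = 1 − C(8,3)/C(18,3) = 95/102.
Since 'all 3 red' ⊆ 'at least one red', P(all 3 | at least one) = 5/34 / 95/102 = 3/19 ≈ 0.1579.

3/19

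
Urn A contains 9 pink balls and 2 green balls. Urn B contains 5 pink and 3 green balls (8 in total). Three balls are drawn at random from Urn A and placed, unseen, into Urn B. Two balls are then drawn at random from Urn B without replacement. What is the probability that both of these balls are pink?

1333/3025

Condition on how many of the transferred balls are pink (from Urn A: 9 pink of 11; then Urn B has 11 total).
  1 pink: C(9,1)C(2,2)/C(11,3) = 3/55; then P = C(6,2)/C(11,2) = 3/11
  2 pink: C(9,2)C(2,1)/C(11,3) = 24/55; then P = C(7,2)/C(11,2) = 21/55
  3 pink: C(9,3)C(2,0)/C(11,3) = 28/55; then P = C(8,2)/C(11,2) = 28/55
P(both pink) = 1333/3025 ≈ 0.4407.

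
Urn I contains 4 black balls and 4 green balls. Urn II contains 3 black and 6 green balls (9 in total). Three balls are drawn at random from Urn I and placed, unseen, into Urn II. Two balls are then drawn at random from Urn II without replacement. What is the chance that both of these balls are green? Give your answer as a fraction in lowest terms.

Condition on how many of the transferred balls are green (from Urn I: 4 green of 8; then Urn II has 12 total).
  0 green: C(4,0)C(4,3)/C(8,3) = 1/14; then P = C(6,2)/C(12,2) = 5/22
  1 green: C(4,1)C(4,2)/C(8,3) = 3/7; then P = C(7,2)/C(12,2) = 7/22
  2 green: C(4,2)C(4,1)/C(8,3) = 3/7; then P = C(8,2)/C(12,2) = 14/33
  3 green: C(4,3)C(4,0)/C(8,3) = 1/14; then P = C(9,2)/C(12,2) = 6/11
P(both green) = 115/308 ≈ 0.3734.

115/308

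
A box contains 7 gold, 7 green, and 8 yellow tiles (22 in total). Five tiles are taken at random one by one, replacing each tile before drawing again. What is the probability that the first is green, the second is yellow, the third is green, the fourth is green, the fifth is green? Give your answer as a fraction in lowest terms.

Multiply the conditional probability of each draw in order, with replacement (the composition resets each draw).
P = (7/22) · (8/22) · (7/22) · (7/22) · (7/22) = 2401/644204 ≈ 0.0037.

2401/644204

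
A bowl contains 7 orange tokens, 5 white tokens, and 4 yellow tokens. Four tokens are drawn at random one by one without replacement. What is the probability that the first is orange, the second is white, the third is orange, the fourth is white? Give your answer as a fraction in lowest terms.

1/52

Multiply the conditional probability of each draw in order, without replacement, so each draw removes one from its color and from the total.
P = (7/16) · (5/15) · (6/14) · (4/13) = 1/52 ≈ 0.0192.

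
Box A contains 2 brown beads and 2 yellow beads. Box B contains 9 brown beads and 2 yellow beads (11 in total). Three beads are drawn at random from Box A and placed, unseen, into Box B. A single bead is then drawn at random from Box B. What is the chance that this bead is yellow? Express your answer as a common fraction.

1/4

Condition on how many of the transferred beads are yellow (from Box A: 2 yellow of 4; then Box B has 14 total).
  1 yellow: C(2,1)C(2,2)/C(4,3) = 1/2; then P = 3/14
  2 yellow: C(2,2)C(2,1)/C(4,3) = 1/2; then P = 4/14
P(yellow from Box B) = 1/4 ≈ 0.2500.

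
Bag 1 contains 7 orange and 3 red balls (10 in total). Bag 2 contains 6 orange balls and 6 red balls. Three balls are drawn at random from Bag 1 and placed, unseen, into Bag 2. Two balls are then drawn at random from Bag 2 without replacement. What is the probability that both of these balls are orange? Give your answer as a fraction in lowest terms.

Condition on how many of the transferred balls are orange (from Bag 1: 7 orange of 10; then Bag 2 has 15 total).
  0 orange: C(7,0)C(3,3)/C(10,3) = 1/120; then P = C(6,2)/C(15,2) = 1/7
  1 orange: C(7,1)C(3,2)/C(10,3) = 7/40; then P = C(7,2)/C(15,2) = 1/5
  2 orange: C(7,2)C(3,1)/C(10,3) = 21/40; then P = C(8,2)/C(15,2) = 4/15
  3 orange: C(7,3)C(3,0)/C(10,3) = 7/24; then P = C(9,2)/C(15,2) = 12/35
P(both orange) = 29/105 ≈ 0.2762.

29/105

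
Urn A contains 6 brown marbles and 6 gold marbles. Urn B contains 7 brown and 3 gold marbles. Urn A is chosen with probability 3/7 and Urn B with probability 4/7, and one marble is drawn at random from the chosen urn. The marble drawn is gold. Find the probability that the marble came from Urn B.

P(gold | Urn A) = 1/2; P(gold | Urn B) = 3/10.
P(gold) = 3/7·1/2 + 4/7·3/10 = 27/70.
By Bayes' rule, P(Urn B | gold) = 6/35 / 27/70 = 4/9 ≈ 0.4444.

4/9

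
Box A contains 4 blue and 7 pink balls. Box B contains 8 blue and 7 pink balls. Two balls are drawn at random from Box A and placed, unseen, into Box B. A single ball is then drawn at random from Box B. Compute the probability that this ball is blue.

96/187

Condition on how many of the transferred balls are blue (from Box A: 4 blue of 11; then Box B has 17 total).
  0 blue: C(4,0)C(7,2)/C(11,2) = 21/55; then P = 8/17
  1 blue: C(4,1)C(7,1)/C(11,2) = 28/55; then P = 9/17
  2 blue: C(4,2)C(7,0)/C(11,2) = 6/55; then P = 10/17
P(blue from Box B) = 96/187 ≈ 0.5134.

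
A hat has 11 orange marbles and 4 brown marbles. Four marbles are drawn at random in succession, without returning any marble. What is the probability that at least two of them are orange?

Sum the hypergeometric tail for j = 2,…,4 orange marbles.
Favorable = C(11,2)·C(4,2) + C(11,3)·C(4,1) + C(11,4)·C(4,0) = 1320; total = C(15,4) = 1365.
P = 1320/1365 = 88/91 ≈ 0.9670.

88/91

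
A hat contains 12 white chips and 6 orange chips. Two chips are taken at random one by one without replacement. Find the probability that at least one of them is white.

Use the complement: P(at least one white) = 1 − P(no white).
P(none) = C(6,2)/C(18,2) = 15/153.
So P = 1 − 15/153 = 46/51 ≈ 0.9020.

46/51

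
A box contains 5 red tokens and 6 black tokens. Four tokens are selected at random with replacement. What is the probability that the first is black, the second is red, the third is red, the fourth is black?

900/14641

Multiply the conditional probability of each draw in order, with replacement (the composition resets each draw).
P = (6/11) · (5/11) · (5/11) · (6/11) = 900/14641 ≈ 0.0615.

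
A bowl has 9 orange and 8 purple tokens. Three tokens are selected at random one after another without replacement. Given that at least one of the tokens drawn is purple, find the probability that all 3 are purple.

14/149

P(all 3 purple) = C(8,3)/C(17,3) = 7/85; P(at least one purple) = 1 − C(9,3)/C(17,3) = 149/170.
Since 'all 3 purple' ⊆ 'at least one purple', P(all 3 | at least one) = 7/85 / 149/170 = 14/149 ≈ 0.0940.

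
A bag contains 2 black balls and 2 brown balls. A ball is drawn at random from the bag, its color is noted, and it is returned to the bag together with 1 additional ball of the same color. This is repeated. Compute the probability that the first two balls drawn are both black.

After a black draw the bag holds 3 black out of 5.
P = (2/4)·(3/5) = 3/10 ≈ 0.3000.

3/10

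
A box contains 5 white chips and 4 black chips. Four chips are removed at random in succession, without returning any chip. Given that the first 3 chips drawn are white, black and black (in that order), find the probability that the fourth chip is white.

2/3

After removing 1 white, 2 black, the box has 4 white out of 6 remaining.
P(fourth is white | given) = 4/6 = 2/3 ≈ 0.6667.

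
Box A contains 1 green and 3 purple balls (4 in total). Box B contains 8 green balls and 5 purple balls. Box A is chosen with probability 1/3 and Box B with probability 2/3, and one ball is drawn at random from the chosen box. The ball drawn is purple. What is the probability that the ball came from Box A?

P(purple | Box A) = 3/4; P(purple | Box B) = 5/13.
P(purple) = 1/3·3/4 + 2/3·5/13 = 79/156.
By Bayes' rule, P(Box A | purple) = 1/4 / 79/156 = 39/79 ≈ 0.4937.

39/79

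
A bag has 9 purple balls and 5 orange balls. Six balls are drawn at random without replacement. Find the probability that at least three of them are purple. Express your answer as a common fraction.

134/143

Sum the hypergeometric tail for j = 3,…,6 purple balls.
Favorable = C(9,3)·C(5,3) + C(9,4)·C(5,2) + C(9,5)·C(5,1) + C(9,6)·C(5,0) = 2814; total = C(14,6) = 3003.
P = 2814/3003 = 134/143 ≈ 0.9371.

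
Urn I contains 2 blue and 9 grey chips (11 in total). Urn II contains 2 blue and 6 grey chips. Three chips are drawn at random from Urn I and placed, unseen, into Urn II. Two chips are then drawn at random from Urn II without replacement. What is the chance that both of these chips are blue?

118/3025

Condition on how many of the transferred chips are blue (from Urn I: 2 blue of 11; then Urn II has 11 total).
  0 blue: C(2,0)C(9,3)/C(11,3) = 28/55; then P = C(2,2)/C(11,2) = 1/55
  1 blue: C(2,1)C(9,2)/C(11,3) = 24/55; then P = C(3,2)/C(11,2) = 3/55
  2 blue: C(2,2)C(9,1)/C(11,3) = 3/55; then P = C(4,2)/C(11,2) = 6/55
P(both blue) = 118/3025 ≈ 0.0390.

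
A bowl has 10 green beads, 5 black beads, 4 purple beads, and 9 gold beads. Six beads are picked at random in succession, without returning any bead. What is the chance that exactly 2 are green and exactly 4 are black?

Unordered draws without replacement: count favorable combinations over C(28,6).
Favorable = C(10,2) · C(5,4) · C(4,0) · C(9,0) = 225; total = C(28,6) = 376740.
P = 225/376740 = 5/8372 ≈ 0.0006.

5/8372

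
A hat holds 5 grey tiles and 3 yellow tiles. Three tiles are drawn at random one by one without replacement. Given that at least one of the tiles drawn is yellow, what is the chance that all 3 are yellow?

P(all 3 yellow) = C(3,3)/C(8,3) = 1/56; P(at least one yellow) = 1 − C(5,3)/C(8,3) = 23/28.
Since 'all 3 yellow' ⊆ 'at least one yellow', P(all 3 | at least one) = 1/56 / 23/28 = 1/46 ≈ 0.0217.

1/46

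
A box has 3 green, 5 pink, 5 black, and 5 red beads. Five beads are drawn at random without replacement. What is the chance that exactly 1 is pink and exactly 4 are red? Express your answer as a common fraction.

Unordered draws without replacement: count favorable combinations over C(18,5).
Favorable = C(3,0) · C(5,1) · C(5,0) · C(5,4) = 25; total = C(18,5) = 8568.
P = 25/8568 = 25/8568 ≈ 0.0029.

25/8568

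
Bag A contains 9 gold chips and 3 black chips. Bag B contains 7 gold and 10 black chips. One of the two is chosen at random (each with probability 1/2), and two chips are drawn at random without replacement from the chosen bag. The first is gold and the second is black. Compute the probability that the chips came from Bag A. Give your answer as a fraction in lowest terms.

P(E | Bag A) = 9/44; P(E | Bag B) = 35/136.
P(E) = 1/2·9/44 + 1/2·35/136 = 691/2992.
By Bayes' rule, P(Bag A | E) = 9/88 / 691/2992 = 306/691 ≈ 0.4428.

306/691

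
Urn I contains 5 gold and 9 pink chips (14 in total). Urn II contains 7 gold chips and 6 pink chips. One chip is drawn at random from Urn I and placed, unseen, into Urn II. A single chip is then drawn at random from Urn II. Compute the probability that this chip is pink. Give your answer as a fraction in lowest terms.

93/196

Condition on how many of the transferred chips are pink (from Urn I: 9 pink of 14; then Urn II has 14 total).
  0 pink: C(9,0)C(5,1)/C(14,1) = 5/14; then P = 6/14
  1 pink: C(9,1)C(5,0)/C(14,1) = 9/14; then P = 7/14
P(pink from Urn II) = 93/196 ≈ 0.4745.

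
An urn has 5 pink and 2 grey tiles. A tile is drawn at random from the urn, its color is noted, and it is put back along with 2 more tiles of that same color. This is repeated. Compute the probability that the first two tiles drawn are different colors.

20/63

Either pink then grey, or grey then pink; after the first draw the total is 9.
P = (5/7)·(2/9) + (2/7)·(5/9) = 20/63 ≈ 0.3175.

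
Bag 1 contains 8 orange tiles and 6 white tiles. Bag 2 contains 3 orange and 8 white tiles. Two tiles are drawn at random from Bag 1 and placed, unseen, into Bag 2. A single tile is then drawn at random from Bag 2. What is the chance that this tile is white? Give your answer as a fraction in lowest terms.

Condition on how many of the transferred tiles are white (from Bag 1: 6 white of 14; then Bag 2 has 13 total).
  0 white: C(6,0)C(8,2)/C(14,2) = 4/13; then P = 8/13
  1 white: C(6,1)C(8,1)/C(14,2) = 48/91; then P = 9/13
  2 white: C(6,2)C(8,0)/C(14,2) = 15/91; then P = 10/13
P(white from Bag 2) = 62/91 ≈ 0.6813.

62/91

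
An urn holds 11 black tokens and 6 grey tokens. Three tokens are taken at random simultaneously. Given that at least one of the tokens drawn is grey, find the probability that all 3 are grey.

P(all 3 grey) = C(6,3)/C(17,3) = 1/34; P(at least one grey) = 1 − C(11,3)/C(17,3) = 103/136.
Since 'all 3 grey' ⊆ 'at least one grey', P(all 3 | at least one) = 1/34 / 103/136 = 4/103 ≈ 0.0388.

4/103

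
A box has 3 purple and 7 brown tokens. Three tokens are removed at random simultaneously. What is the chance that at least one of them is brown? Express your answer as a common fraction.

119/120

Use the complement: P(at least one brown) = 1 − P(no brown).
P(none) = C(3,3)/C(10,3) = 1/120.
So P = 1 − 1/120 = 119/120 ≈ 0.9917.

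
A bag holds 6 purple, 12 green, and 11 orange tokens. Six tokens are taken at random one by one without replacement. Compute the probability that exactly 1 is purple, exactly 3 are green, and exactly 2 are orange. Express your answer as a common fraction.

1210/7917

Unordered draws without replacement: count favorable combinations over C(29,6).
Favorable = C(6,1) · C(12,3) · C(11,2) = 72600; total = C(29,6) = 475020.
P = 72600/475020 = 1210/7917 ≈ 0.1528.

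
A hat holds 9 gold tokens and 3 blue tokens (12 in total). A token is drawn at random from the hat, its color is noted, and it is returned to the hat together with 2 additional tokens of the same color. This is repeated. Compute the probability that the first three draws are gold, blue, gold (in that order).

Track the composition after each reinforcement of +2.
P = (9/12) · (3/14) · (11/16) = 99/896 ≈ 0.1105.

99/896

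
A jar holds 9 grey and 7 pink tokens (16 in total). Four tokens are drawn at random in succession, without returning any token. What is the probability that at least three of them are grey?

51/130

Sum the hypergeometric tail for j = 3,…,4 grey tokens.
Favorable = C(9,3)·C(7,1) + C(9,4)·C(7,0) = 714; total = C(16,4) = 1820.
P = 714/1820 = 51/130 ≈ 0.3923.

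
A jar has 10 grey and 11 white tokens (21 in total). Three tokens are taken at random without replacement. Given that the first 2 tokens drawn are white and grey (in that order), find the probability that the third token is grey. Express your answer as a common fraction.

After removing 1 grey, 1 white, the jar has 9 grey out of 19 remaining.
P(third is grey | given) = 9/19 ≈ 0.4737.

9/19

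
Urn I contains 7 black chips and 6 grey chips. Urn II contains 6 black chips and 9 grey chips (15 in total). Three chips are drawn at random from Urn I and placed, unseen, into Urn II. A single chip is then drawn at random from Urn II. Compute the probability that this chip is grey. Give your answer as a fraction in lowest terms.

15/26

Condition on how many of the transferred chips are grey (from Urn I: 6 grey of 13; then Urn II has 18 total).
  0 grey: C(6,0)C(7,3)/C(13,3) = 35/286; then P = 9/18
  1 grey: C(6,1)C(7,2)/C(13,3) = 63/143; then P = 10/18
  2 grey: C(6,2)C(7,1)/C(13,3) = 105/286; then P = 11/18
  3 grey: C(6,3)C(7,0)/C(13,3) = 10/143; then P = 12/18
P(grey from Urn II) = 15/26 ≈ 0.5769.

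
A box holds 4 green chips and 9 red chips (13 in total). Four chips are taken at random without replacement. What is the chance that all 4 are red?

Multiply the conditional probability of each draw in order, without replacement, so each draw removes one from its color and from the total.
P = (9/13) · (8/12) · (7/11) · (6/10) = 126/715 ≈ 0.1762.

126/715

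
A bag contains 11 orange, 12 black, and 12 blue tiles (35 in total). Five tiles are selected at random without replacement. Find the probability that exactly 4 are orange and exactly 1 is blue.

45/3689

Unordered draws without replacement: count favorable combinations over C(35,5).
Favorable = C(11,4) · C(12,0) · C(12,1) = 3960; total = C(35,5) = 324632.
P = 3960/324632 = 45/3689 ≈ 0.0122.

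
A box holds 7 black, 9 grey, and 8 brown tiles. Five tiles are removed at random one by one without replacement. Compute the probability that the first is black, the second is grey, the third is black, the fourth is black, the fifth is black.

Multiply the conditional probability of each draw in order, without replacement, so each draw removes one from its color and from the total.
P = (7/24) · (9/23) · (6/22) · (5/21) · (4/20) = 3/2024 ≈ 0.0015.

3/2024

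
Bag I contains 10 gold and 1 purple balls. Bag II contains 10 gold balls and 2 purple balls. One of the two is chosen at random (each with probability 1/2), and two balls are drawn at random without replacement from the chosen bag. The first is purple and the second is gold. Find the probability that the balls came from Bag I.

3/8

P(E | Bag I) = 1/11; P(E | Bag II) = 5/33.
P(E) = 1/2·1/11 + 1/2·5/33 = 4/33.
By Bayes' rule, P(Bag I | E) = 1/22 / 4/33 = 3/8 ≈ 0.3750.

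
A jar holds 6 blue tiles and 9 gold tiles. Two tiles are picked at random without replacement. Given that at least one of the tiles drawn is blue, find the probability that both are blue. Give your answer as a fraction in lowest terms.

5/23

P(both blue) = C(6,2)/C(15,2) = 1/7; P(at least one blue) = 1 − C(9,2)/C(15,2) = 23/35.
Since 'both blue' ⊆ 'at least one blue', P(both | at least one) = 1/7 / 23/35 = 5/23 ≈ 0.2174.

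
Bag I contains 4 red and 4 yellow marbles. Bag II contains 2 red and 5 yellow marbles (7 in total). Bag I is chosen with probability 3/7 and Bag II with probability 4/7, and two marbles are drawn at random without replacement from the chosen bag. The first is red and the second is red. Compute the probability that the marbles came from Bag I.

P(E | Bag I) = 3/14; P(E | Bag II) = 1/21.
P(E) = 3/7·3/14 + 4/7·1/21 = 5/42.
By Bayes' rule, P(Bag I | E) = 9/98 / 5/42 = 27/35 ≈ 0.7714.

27/35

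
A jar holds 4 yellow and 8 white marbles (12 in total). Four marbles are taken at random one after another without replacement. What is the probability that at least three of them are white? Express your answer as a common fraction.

Sum the hypergeometric tail for j = 3,…,4 white marbles.
Favorable = C(8,3)·C(4,1) + C(8,4)·C(4,0) = 294; total = C(12,4) = 495.
P = 294/495 = 98/165 ≈ 0.5939.

98/165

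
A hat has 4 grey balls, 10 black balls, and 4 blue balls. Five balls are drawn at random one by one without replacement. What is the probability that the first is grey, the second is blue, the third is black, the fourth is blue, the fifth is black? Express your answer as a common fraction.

Multiply the conditional probability of each draw in order, without replacement, so each draw removes one from its color and from the total.
P = (4/18) · (4/17) · (10/16) · (3/15) · (9/14) = 1/238 ≈ 0.0042.

1/238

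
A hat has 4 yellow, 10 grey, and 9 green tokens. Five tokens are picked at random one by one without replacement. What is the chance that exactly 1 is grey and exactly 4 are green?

180/4807

Unordered draws without replacement: count favorable combinations over C(23,5).
Favorable = C(4,0) · C(10,1) · C(9,4) = 1260; total = C(23,5) = 33649.
P = 1260/33649 = 180/4807 ≈ 0.0374.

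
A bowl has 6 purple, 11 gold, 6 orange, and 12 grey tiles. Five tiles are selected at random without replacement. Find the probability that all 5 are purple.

Unordered draws without replacement: count favorable combinations over C(35,5).
Favorable = C(6,5) · C(11,0) · C(6,0) · C(12,0) = 6; total = C(35,5) = 324632.
P = 6/324632 = 3/162316 ≈ 0.0000.

3/162316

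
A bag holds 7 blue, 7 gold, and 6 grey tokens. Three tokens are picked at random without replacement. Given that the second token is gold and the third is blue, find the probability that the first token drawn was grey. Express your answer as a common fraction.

P(first=grey and the second token is gold and the third is blue) = (6/20)·(7/19)·(7/18) = 49/1140.
P(E) = Σ over first color = 49/1140 + 49/1140 + 49/1140 = 49/380.
By Bayes, P(first=grey | E) = 49/1140 / 49/380 = 1/3 ≈ 0.3333.

1/3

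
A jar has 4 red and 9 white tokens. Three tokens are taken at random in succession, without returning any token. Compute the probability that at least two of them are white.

114/143

Sum the hypergeometric tail for j = 2,…,3 white tokens.
Favorable = C(9,2)·C(4,1) + C(9,3)·C(4,0) = 228; total = C(13,3) = 286.
P = 228/286 = 114/143 ≈ 0.7972.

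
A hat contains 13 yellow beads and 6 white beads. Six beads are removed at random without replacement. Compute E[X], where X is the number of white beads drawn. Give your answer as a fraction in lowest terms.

By linearity of expectation, E[X] = Σ P(draw i is white); by symmetry each draw (even without replacement) has P(white) = 6/19.
E[X] = 6 · 6/19 = 36/19 ≈ 1.8947.

36/19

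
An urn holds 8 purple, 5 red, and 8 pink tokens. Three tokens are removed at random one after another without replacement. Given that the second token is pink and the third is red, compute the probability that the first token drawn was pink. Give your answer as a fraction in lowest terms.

7/19

P(first=pink and the second token is pink and the third is red) = (8/21)·(7/20)·(5/19) = 2/57.
P(E) = Σ over first color = 16/399 + 8/399 + 2/57 = 2/21.
By Bayes, P(first=pink | E) = 2/57 / 2/21 = 7/19 ≈ 0.3684.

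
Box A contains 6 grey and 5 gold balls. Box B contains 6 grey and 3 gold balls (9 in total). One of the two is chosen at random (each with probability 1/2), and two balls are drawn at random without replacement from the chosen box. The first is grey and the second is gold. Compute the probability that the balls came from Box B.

P(E | Box A) = 3/11; P(E | Box B) = 1/4.
P(E) = 1/2·3/11 + 1/2·1/4 = 23/88.
By Bayes' rule, P(Box B | E) = 1/8 / 23/88 = 11/23 ≈ 0.4783.

11/23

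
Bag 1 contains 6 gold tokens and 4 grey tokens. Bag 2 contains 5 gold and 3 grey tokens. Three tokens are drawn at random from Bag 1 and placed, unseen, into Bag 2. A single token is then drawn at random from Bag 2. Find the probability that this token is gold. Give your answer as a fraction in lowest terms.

34/55

Condition on how many of the transferred tokens are gold (from Bag 1: 6 gold of 10; then Bag 2 has 11 total).
  0 gold: C(6,0)C(4,3)/C(10,3) = 1/30; then P = 5/11
  1 gold: C(6,1)C(4,2)/C(10,3) = 3/10; then P = 6/11
  2 gold: C(6,2)C(4,1)/C(10,3) = 1/2; then P = 7/11
  3 gold: C(6,3)C(4,0)/C(10,3) = 1/6; then P = 8/11
P(gold from Bag 2) = 34/55 ≈ 0.6182.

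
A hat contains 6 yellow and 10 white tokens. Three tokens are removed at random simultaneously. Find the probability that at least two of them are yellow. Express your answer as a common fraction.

Sum the hypergeometric tail for j = 2,…,3 yellow tokens.
Favorable = C(6,2)·C(10,1) + C(6,3)·C(10,0) = 170; total = C(16,3) = 560.
P = 170/560 = 17/56 ≈ 0.3036.

17/56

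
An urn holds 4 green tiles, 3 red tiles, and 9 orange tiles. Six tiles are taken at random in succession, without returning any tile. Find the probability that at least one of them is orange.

Use the complement: P(at least one orange) = 1 − P(no orange).
P(none) = C(7,6)/C(16,6) = 7/8008.
So P = 1 − 7/8008 = 1143/1144 ≈ 0.9991.

1143/1144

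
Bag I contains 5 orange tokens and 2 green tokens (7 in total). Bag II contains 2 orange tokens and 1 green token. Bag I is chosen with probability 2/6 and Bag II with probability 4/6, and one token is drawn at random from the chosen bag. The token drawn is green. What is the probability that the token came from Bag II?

P(green | Bag I) = 2/7; P(green | Bag II) = 1/3.
P(green) = 1/3·2/7 + 2/3·1/3 = 20/63.
By Bayes' rule, P(Bag II | green) = 2/9 / 20/63 = 7/10 ≈ 0.7000.

7/10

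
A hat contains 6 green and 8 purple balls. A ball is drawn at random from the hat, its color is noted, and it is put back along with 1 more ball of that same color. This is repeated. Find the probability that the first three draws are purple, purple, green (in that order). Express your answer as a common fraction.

Track the composition after each reinforcement of +1.
P = (8/14) · (9/15) · (6/16) = 9/70 ≈ 0.1286.

9/70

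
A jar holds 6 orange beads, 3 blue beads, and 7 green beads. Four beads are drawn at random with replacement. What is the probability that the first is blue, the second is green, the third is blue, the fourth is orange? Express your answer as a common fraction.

Multiply the conditional probability of each draw in order, with replacement (the composition resets each draw).
P = (3/16) · (7/16) · (3/16) · (6/16) = 189/32768 ≈ 0.0058.

189/32768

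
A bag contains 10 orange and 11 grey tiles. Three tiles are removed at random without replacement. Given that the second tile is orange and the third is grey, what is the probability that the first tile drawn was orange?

P(first=orange and the second tile is orange and the third is grey) = (10/21)·(9/20)·(11/19) = 33/266.
P(E) = Σ over first color = 33/266 + 55/399 = 11/42.
By Bayes, P(first=orange | E) = 33/266 / 11/42 = 9/19 ≈ 0.4737.

9/19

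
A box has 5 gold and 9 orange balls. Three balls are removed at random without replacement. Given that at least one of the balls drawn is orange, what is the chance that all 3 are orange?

14/59

P(all 3 orange) = C(9,3)/C(14,3) = 3/13; P(at least one orange) = 1 − C(5,3)/C(14,3) = 177/182.
Since 'all 3 orange' ⊆ 'at least one orange', P(all 3 | at least one) = 3/13 / 177/182 = 14/59 ≈ 0.2373.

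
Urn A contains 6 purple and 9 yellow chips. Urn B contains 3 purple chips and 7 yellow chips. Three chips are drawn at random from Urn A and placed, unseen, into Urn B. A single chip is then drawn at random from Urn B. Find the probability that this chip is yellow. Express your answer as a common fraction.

Condition on how many of the transferred chips are yellow (from Urn A: 9 yellow of 15; then Urn B has 13 total).
  0 yellow: C(9,0)C(6,3)/C(15,3) = 4/91; then P = 7/13
  1 yellow: C(9,1)C(6,2)/C(15,3) = 27/91; then P = 8/13
  2 yellow: C(9,2)C(6,1)/C(15,3) = 216/455; then P = 9/13
  3 yellow: C(9,3)C(6,0)/C(15,3) = 12/65; then P = 10/13
P(yellow from Urn B) = 44/65 ≈ 0.6769.

44/65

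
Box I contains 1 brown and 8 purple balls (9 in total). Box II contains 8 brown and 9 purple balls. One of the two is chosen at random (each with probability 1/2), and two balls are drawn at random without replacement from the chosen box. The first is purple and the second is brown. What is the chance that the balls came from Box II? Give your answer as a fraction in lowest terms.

P(E | Box I) = 1/9; P(E | Box II) = 9/34.
P(E) = 1/2·1/9 + 1/2·9/34 = 115/612.
By Bayes' rule, P(Box II | E) = 9/68 / 115/612 = 81/115 ≈ 0.7043.

81/115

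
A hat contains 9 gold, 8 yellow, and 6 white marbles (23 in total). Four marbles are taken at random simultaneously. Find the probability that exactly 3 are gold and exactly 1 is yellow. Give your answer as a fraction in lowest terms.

96/1265

Unordered draws without replacement: count favorable combinations over C(23,4).
Favorable = C(9,3) · C(8,1) · C(6,0) = 672; total = C(23,4) = 8855.
P = 672/8855 = 96/1265 ≈ 0.0759.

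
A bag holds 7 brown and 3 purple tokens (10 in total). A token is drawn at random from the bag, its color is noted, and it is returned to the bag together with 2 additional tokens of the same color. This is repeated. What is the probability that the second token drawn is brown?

7/10

Condition on the first draw. If first is brown (prob 7/10), second-brown has prob (9)/(12); if not (prob 3/10), it has prob 7/(12).
P = (7/10)·(9/12) + (3/10)·(7/12) = 7/10 ≈ 0.7000.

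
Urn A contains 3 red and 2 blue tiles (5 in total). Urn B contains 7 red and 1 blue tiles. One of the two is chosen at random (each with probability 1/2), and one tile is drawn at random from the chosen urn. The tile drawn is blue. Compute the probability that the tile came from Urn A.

16/21

P(blue | Urn A) = 2/5; P(blue | Urn B) = 1/8.
P(blue) = 1/2·2/5 + 1/2·1/8 = 21/80.
By Bayes' rule, P(Urn A | blue) = 1/5 / 21/80 = 16/21 ≈ 0.7619.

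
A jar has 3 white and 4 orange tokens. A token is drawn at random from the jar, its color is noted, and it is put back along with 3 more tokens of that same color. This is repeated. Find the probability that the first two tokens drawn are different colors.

12/35

Either orange then white, or white then orange; after the first draw the total is 10.
P = (4/7)·(3/10) + (3/7)·(4/10) = 12/35 ≈ 0.3429.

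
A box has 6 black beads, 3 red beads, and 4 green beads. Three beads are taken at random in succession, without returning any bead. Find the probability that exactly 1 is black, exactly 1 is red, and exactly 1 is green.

Unordered draws without replacement: count favorable combinations over C(13,3).
Favorable = C(6,1) · C(3,1) · C(4,1) = 72; total = C(13,3) = 286.
P = 72/286 = 36/143 ≈ 0.2517.

36/143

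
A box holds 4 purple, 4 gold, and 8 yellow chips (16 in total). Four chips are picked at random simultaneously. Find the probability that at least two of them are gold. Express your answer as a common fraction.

89/364

Sum the hypergeometric tail for j = 2,…,4 gold chips.
Favorable = C(4,2)·C(12,2) + C(4,3)·C(12,1) + C(4,4)·C(12,0) = 445; total = C(16,4) = 1820.
P = 445/1820 = 89/364 ≈ 0.2445.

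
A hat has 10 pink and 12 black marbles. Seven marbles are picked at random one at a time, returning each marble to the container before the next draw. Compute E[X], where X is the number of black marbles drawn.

42/11

By linearity of expectation, E[X] = Σ P(draw i is black); each independent draw has P(black) = 12/22.
E[X] = 7 · 12/22 = 42/11 ≈ 3.8182.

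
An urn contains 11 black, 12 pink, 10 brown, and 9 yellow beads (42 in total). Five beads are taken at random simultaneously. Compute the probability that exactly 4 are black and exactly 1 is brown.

275/70889

Unordered draws without replacement: count favorable combinations over C(42,5).
Favorable = C(11,4) · C(12,0) · C(10,1) · C(9,0) = 3300; total = C(42,5) = 850668.
P = 3300/850668 = 275/70889 ≈ 0.0039.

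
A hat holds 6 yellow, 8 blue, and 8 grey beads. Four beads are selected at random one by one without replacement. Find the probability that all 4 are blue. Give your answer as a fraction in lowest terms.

Unordered draws without replacement: count favorable combinations over C(22,4).
Favorable = C(6,0) · C(8,4) · C(8,0) = 70; total = C(22,4) = 7315.
P = 70/7315 = 2/209 ≈ 0.0096.

2/209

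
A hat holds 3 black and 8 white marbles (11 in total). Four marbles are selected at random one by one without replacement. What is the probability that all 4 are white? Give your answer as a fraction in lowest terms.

7/33

Multiply the conditional probability of each draw in order, without replacement, so each draw removes one from its color and from the total.
P = (8/11) · (7/10) · (6/9) · (5/8) = 7/33 ≈ 0.2121.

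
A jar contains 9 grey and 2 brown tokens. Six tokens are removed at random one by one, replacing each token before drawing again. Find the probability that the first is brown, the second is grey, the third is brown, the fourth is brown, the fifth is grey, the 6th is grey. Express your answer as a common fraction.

Multiply the conditional probability of each draw in order, with replacement (the composition resets each draw).
P = (2/11) · (9/11) · (2/11) · (2/11) · (9/11) · (9/11) = 5832/1771561 ≈ 0.0033.

5832/1771561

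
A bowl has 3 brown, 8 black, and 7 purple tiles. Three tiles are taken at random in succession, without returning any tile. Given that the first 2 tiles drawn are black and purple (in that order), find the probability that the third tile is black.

7/16

After removing 1 black, 1 purple, the bowl has 7 black out of 16 remaining.
P(third is black | given) = 7/16 ≈ 0.4375.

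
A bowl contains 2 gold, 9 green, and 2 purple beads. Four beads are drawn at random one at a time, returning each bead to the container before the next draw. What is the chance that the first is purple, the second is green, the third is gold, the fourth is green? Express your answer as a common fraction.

Multiply the conditional probability of each draw in order, with replacement (the composition resets each draw).
P = (2/13) · (9/13) · (2/13) · (9/13) = 324/28561 ≈ 0.0113.

324/28561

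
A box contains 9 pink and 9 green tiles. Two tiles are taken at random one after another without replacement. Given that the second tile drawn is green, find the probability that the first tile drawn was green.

8/17

P(first=green and the second tile drawn is green) = (9/18)·(8/17) = 4/17.
P(the second tile drawn is green) = Σ over first color = 9/34 + 4/17 = 1/2.
By Bayes, P(first=green | the second tile drawn is green) = 4/17 / 1/2 = 8/17 ≈ 0.4706.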